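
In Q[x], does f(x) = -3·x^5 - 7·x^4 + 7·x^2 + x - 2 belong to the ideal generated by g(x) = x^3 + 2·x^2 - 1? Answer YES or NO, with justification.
YES

In Q[x] the ideal (g) consists of all multiples of g, so f ∈ (g) iff g | f, i.e. iff the remainder of f on division by g is 0. Divide f by g (g is monic, so eliminate the leading term of the running remainder at each step):
  leading term -3·x^5: subtract (-3·x^2)·g(x) = -3·x^5 - 6·x^4 + 3·x^2, leaving -x^4 + 4·x^2 + x - 2
  leading term -x^4: subtract (-x)·g(x) = -x^4 - 2·x^3 + x, leaving 2·x^3 + 4·x^2 - 2
  leading term 2·x^3: subtract (2)·g(x) = 2·x^3 + 4·x^2 - 2, leaving 0
The remainder is 0, so f(x) = g(x) · h(x) with h(x) = -3·x^2 - x + 2. Hence g | f, i.e. f ∈ (g).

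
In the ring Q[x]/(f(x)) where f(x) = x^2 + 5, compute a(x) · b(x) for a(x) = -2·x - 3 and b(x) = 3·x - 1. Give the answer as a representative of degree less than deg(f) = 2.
First multiply in Q[x] without reducing: a · b = -6·x^2 - 7·x + 3. Now divide by f(x) = x^2 + 5, eliminating the leading term at each step:
  leading term -6·x^2: subtract (-6)·f(x) = -6·x^2 - 30, leaving 33 - 7·x
The degree is now < 2, so this is the remainder. Hence a · b ≡ 33 - 7·x in Q[x]/(f).

Final answer: a · b ≡ 33 - 7·x (mod f(x))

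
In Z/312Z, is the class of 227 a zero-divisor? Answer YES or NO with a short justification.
NO

gcd(227, 312) = 1, so 227 is a unit in Z/312Z (it has a multiplicative inverse). A unit cannot be a zero-divisor: if 227·b ≡ 0 then multiplying both sides by 227^(−1) gives b ≡ 0. So 227 is not a zero-divisor.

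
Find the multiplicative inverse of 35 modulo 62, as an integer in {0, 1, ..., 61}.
35^(−1) ≡ 39 (mod 62)

Apply the extended Euclidean algorithm to (62, 35), tracking rows (r, s, t) with s·62 + t·35 = r. Each division r_prev = q·r_cur + r_new produces the new row as (previous row) − q·(current row):
  row A: (62, 1, 0)   [1·62 + 0·35 = 62]
  row B: (35, 0, 1)   [0·62 + 1·35 = 35]
  62 = 1·35 + 27   → row C = row A − 1·row B = (27, 1, −1)   [check: 1·62 − 1·35 = 27]
  35 = 1·27 + 8   → row D = row B − 1·row C = (8, −1, 2)   [check: −1·62 + 2·35 = 8]
  27 = 3·8 + 3   → row E = row C − 3·row D = (3, 4, −7)   [check: 4·62 − 7·35 = 3]
  8 = 2·3 + 2   → row F = row D − 2·row E = (2, −9, 16)   [check: −9·62 + 16·35 = 2]
  3 = 1·2 + 1   → row G = row E − 1·row F = (1, 13, −23)   [check: 13·62 − 23·35 = 1]
  2 = 2·1 + 0   → remainder 0, stop. gcd = 1 (last nonzero row G).
The gcd is 1, so 35 is invertible mod 62. The last nonzero row gives 13·62 − 23·35 = 1, so t = −23. So 35^(−1) ≡ −23 ≡ 39 (mod 62). Verify: 35 · 39 = 1365 ≡ 1 (mod 62). ✓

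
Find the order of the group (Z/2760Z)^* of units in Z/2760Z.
(Z/2760Z)^* consists of the classes a with gcd(a, 2760) = 1, so its order is φ(2760). φ is multiplicative, with φ(p^e) = p^e − p^(e−1). Factorise 2760 = 2^3 · 3 · 5 · 23. Then
  φ(2760) = (2^3 − 2^2) · (3 − 1) · (5 − 1) · (23 − 1) = 4 · 2 · 4 · 22 = 704.
Thus |(Z/2760Z)^*| = 704.

Final answer: |(Z/2760Z)^*| = 704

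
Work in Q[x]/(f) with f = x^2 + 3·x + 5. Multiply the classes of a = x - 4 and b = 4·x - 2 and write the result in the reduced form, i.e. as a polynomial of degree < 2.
a · b ≡ -30·x - 12 (mod f(x))

First multiply in Q[x] without reducing: a · b = 4·x^2 - 18·x + 8. Now divide by f(x) = x^2 + 3·x + 5, eliminating the leading term at each step:
  leading term 4·x^2: subtract (4)·f(x) = 4·x^2 + 12·x + 20, leaving -30·x - 12
The degree is now < 2, so this is the remainder. Hence a · b ≡ -30·x - 12 in Q[x]/(f).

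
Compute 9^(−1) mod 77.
Apply the extended Euclidean algorithm to (77, 9), tracking rows (r, s, t) with s·77 + t·9 = r. Each division r_prev = q·r_cur + r_new produces the new row as (previous row) − q·(current row):
  row A: (77, 1, 0)   [1·77 + 0·9 = 77]
  row B: (9, 0, 1)   [0·77 + 1·9 = 9]
  77 = 8·9 + 5   → row C = row A − 8·row B = (5, 1, −8)   [check: 1·77 − 8·9 = 5]
  9 = 1·5 + 4   → row D = row B − 1·row C = (4, −1, 9)   [check: −1·77 + 9·9 = 4]
  5 = 1·4 + 1   → row E = row C − 1·row D = (1, 2, −17)   [check: 2·77 − 17·9 = 1]
  4 = 4·1 + 0   → remainder 0, stop. gcd = 1 (last nonzero row E).
The gcd is 1, so 9 is invertible mod 77. The last nonzero row gives 2·77 − 17·9 = 1, so t = −17. So 9^(−1) ≡ −17 ≡ 60 (mod 77). Verify: 9 · 60 = 540 ≡ 1 (mod 77). ✓

Final answer: 9^(−1) ≡ 60 (mod 77)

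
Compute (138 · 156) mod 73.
66

Reduce the factors first: 138 ≡ 65, 156 ≡ 10 (mod 73), so 138 · 156 ≡ 65 · 10 (mod 73). 65 · 10 = 650. Dividing by 73: 650 = 8·73 + 66. So (138 · 156) mod 73 = 66.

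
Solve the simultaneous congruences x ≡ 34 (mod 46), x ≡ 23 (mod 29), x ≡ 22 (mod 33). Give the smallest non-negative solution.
The moduli 46, 29, 33 are pairwise coprime, so by the CRT there is a unique solution mod 46·29·33 = 44022.
Solve by successive substitution. Start with x ≡ 34 (mod 46).
  Combine with x ≡ 23 (mod 29): write x = 34 + 46·t and require 34 + 46·t ≡ 23 (mod 29), i.e. 46·t ≡ 23 − 34 ≡ 18 (mod 29). Since 46^(−1) ≡ 12 (mod 29) (46 ≡ 17 (mod 29)), t ≡ 12·18 ≡ 13 (mod 29). So x ≡ 34 + 46·13 = 632 (mod 1334).
  Combine with x ≡ 22 (mod 33): write x = 632 + 1334·t and require 632 + 1334·t ≡ 22 (mod 33), i.e. 1334·t ≡ 22 − 632 ≡ 17 (mod 33). Since 1334^(−1) ≡ 26 (mod 33) (1334 ≡ 14 (mod 33)), t ≡ 26·17 ≡ 13 (mod 33). So x ≡ 632 + 1334·13 = 17974 (mod 44022).
Unique solution in [0, 44022): x = 17974.

Final answer: x ≡ 17974 (mod 44022); the representative in [0, 44022) is 17974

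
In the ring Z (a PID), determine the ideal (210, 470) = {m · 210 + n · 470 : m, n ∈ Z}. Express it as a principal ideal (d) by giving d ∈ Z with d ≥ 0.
(210, 470) = (10); d = 10

In the PID Z, (a, b) is generated by gcd(a, b). Compute gcd(470, 210) with the extended Euclidean algorithm, tracking rows (r, s, t) with s·470 + t·210 = r:
  row A: (470, 1, 0)   [1·470 + 0·210 = 470]
  row B: (210, 0, 1)   [0·470 + 1·210 = 210]
  470 = 2·210 + 50   → row C = row A − 2·row B = (50, 1, −2)   [check: 1·470 − 2·210 = 50]
  210 = 4·50 + 10   → row D = row B − 4·row C = (10, −4, 9)   [check: −4·470 + 9·210 = 10]
  50 = 5·10 + 0   → remainder 0, stop. gcd = 10 (last nonzero row D).
So gcd(210, 470) = 10, with Bézout identity −4·470 + 9·210 = 10. Containment (⊇): the Bézout identity exhibits 10 as an element of (210, 470), giving (10) ⊆ (210, 470). Containment (⊆): since 10 | 210 and 10 | 470 (210 = 10·21, 470 = 10·47), every Z-linear combination of 210 and 470 is divisible by 10, so (210, 470) ⊆ (10). Therefore (210, 470) = (10), d = 10.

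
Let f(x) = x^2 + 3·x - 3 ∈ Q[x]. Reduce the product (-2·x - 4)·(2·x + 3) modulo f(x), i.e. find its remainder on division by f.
a · b ≡ -2·x - 24 (mod f(x))

First multiply in Q[x] without reducing: a · b = -4·x^2 - 14·x - 12. Now divide by f(x) = x^2 + 3·x - 3, eliminating the leading term at each step:
  leading term -4·x^2: subtract (-4)·f(x) = -4·x^2 - 12·x + 12, leaving -2·x - 24
The degree is now < 2, so this is the remainder. Hence a · b ≡ -2·x - 24 in Q[x]/(f).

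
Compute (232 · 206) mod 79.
76

Reduce the factors first: 232 ≡ 74, 206 ≡ 48 (mod 79), so 232 · 206 ≡ 74 · 48 (mod 79). 74 · 48 = 3552. Dividing by 79: 3552 = 44·79 + 76. So (232 · 206) mod 79 = 76.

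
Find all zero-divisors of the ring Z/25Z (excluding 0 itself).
nonzero zero-divisors of Z/25Z = {5, 10, 15, 20}

An element a ∈ Z/25Z (with a ≠ 0) is a zero-divisor iff gcd(a, 25) > 1 (because a is a unit precisely when gcd(a, n) = 1, and in Z/nZ every nonzero, non-unit element is a zero-divisor). Scan a = 1, ..., 24 and keep those with gcd(a, 25) > 1:
  gcd(5, 25) = 5, gcd(10, 25) = 5, gcd(15, 25) = 5, gcd(20, 25) = 5.
All other a ∈ {1, ..., 24} have gcd(a, 25) = 1 and are units. So the nonzero zero-divisors are exactly the 4 values of a appearing in this scan.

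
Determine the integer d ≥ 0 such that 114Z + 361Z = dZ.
In the PID Z, (a, b) is generated by gcd(a, b). Compute gcd(361, 114) with the extended Euclidean algorithm, tracking rows (r, s, t) with s·361 + t·114 = r:
  row A: (361, 1, 0)   [1·361 + 0·114 = 361]
  row B: (114, 0, 1)   [0·361 + 1·114 = 114]
  361 = 3·114 + 19   → row C = row A − 3·row B = (19, 1, −3)   [check: 1·361 − 3·114 = 19]
  114 = 6·19 + 0   → remainder 0, stop. gcd = 19 (last nonzero row C).
So gcd(114, 361) = 19, with Bézout identity 1·361 − 3·114 = 19. Containment (⊇): the Bézout identity exhibits 19 as an element of (114, 361), giving (19) ⊆ (114, 361). Containment (⊆): since 19 | 114 and 19 | 361 (114 = 19·6, 361 = 19·19), every Z-linear combination of 114 and 361 is divisible by 19, so (114, 361) ⊆ (19). Therefore (114, 361) = (19), d = 19.

Final answer: (114, 361) = (19); d = 19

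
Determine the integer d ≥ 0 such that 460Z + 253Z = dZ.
In the PID Z, (a, b) is generated by gcd(a, b). Compute gcd(460, 253) with the extended Euclidean algorithm, tracking rows (r, s, t) with s·460 + t·253 = r:
  row A: (460, 1, 0)   [1·460 + 0·253 = 460]
  row B: (253, 0, 1)   [0·460 + 1·253 = 253]
  460 = 1·253 + 207   → row C = row A − 1·row B = (207, 1, −1)   [check: 1·460 − 1·253 = 207]
  253 = 1·207 + 46   → row D = row B − 1·row C = (46, −1, 2)   [check: −1·460 + 2·253 = 46]
  207 = 4·46 + 23   → row E = row C − 4·row D = (23, 5, −9)   [check: 5·460 − 9·253 = 23]
  46 = 2·23 + 0   → remainder 0, stop. gcd = 23 (last nonzero row E).
So gcd(460, 253) = 23, with Bézout identity 5·460 − 9·253 = 23. Containment (⊇): the Bézout identity exhibits 23 as an element of (460, 253), giving (23) ⊆ (460, 253). Containment (⊆): since 23 | 460 and 23 | 253 (460 = 23·20, 253 = 23·11), every Z-linear combination of 460 and 253 is divisible by 23, so (460, 253) ⊆ (23). Therefore (460, 253) = (23), d = 23.

Final answer: (460, 253) = (23); d = 23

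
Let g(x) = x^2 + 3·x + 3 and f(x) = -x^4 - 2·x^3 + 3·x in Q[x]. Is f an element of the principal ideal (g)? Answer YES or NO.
YES

In Q[x] the ideal (g) consists of all multiples of g, so f ∈ (g) iff g | f, i.e. iff the remainder of f on division by g is 0. Divide f by g (g is monic, so eliminate the leading term of the running remainder at each step):
  leading term -x^4: subtract (-x^2)·g(x) = -x^4 - 3·x^3 - 3·x^2, leaving x^3 + 3·x^2 + 3·x
  leading term x^3: subtract (x)·g(x) = x^3 + 3·x^2 + 3·x, leaving 0
The remainder is 0, so f(x) = g(x) · h(x) with h(x) = -x^2 + x. Hence g | f, i.e. f ∈ (g).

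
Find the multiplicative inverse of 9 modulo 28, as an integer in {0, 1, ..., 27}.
9^(−1) ≡ 25 (mod 28)

Apply the extended Euclidean algorithm to (28, 9), tracking rows (r, s, t) with s·28 + t·9 = r. Each division r_prev = q·r_cur + r_new produces the new row as (previous row) − q·(current row):
  row A: (28, 1, 0)   [1·28 + 0·9 = 28]
  row B: (9, 0, 1)   [0·28 + 1·9 = 9]
  28 = 3·9 + 1   → row C = row A − 3·row B = (1, 1, −3)   [check: 1·28 − 3·9 = 1]
  9 = 9·1 + 0   → remainder 0, stop. gcd = 1 (last nonzero row C).
The gcd is 1, so 9 is invertible mod 28. The last nonzero row gives 1·28 − 3·9 = 1, so t = −3. So 9^(−1) ≡ −3 ≡ 25 (mod 28). Verify: 9 · 25 = 225 ≡ 1 (mod 28). ✓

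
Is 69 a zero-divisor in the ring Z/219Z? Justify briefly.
gcd(69, 219) = 3 > 1, so 69 is not a unit in Z/219Z. In Z/nZ every nonzero non-unit is a zero-divisor: explicitly, take b = 219/gcd = 73 ≠ 0 (mod 219); then 69·73 = 5037 = 23·219, i.e. 69·73 ≡ 0 (mod 219). So 69 is a zero-divisor.

Final answer: YES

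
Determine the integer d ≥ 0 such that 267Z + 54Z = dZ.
(267, 54) = (3); d = 3

In the PID Z, (a, b) is generated by gcd(a, b). Compute gcd(267, 54) with the extended Euclidean algorithm, tracking rows (r, s, t) with s·267 + t·54 = r:
  row A: (267, 1, 0)   [1·267 + 0·54 = 267]
  row B: (54, 0, 1)   [0·267 + 1·54 = 54]
  267 = 4·54 + 51   → row C = row A − 4·row B = (51, 1, −4)   [check: 1·267 − 4·54 = 51]
  54 = 1·51 + 3   → row D = row B − 1·row C = (3, −1, 5)   [check: −1·267 + 5·54 = 3]
  51 = 17·3 + 0   → remainder 0, stop. gcd = 3 (last nonzero row D).
So gcd(267, 54) = 3, with Bézout identity −1·267 + 5·54 = 3. Containment (⊇): the Bézout identity exhibits 3 as an element of (267, 54), giving (3) ⊆ (267, 54). Containment (⊆): since 3 | 267 and 3 | 54 (267 = 3·89, 54 = 3·18), every Z-linear combination of 267 and 54 is divisible by 3, so (267, 54) ⊆ (3). Therefore (267, 54) = (3), d = 3.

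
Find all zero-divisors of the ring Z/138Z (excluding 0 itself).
An element a ∈ Z/138Z (with a ≠ 0) is a zero-divisor iff gcd(a, 138) > 1 (because a is a unit precisely when gcd(a, n) = 1, and in Z/nZ every nonzero, non-unit element is a zero-divisor). Scan a = 1, ..., 137 and keep those with gcd(a, 138) > 1:
  gcd(2, 138) = 2, gcd(3, 138) = 3, gcd(4, 138) = 2, gcd(6, 138) = 6, gcd(8, 138) = 2, gcd(9, 138) = 3, gcd(10, 138) = 2, gcd(12, 138) = 6, gcd(14, 138) = 2, gcd(15, 138) = 3, gcd(16, 138) = 2, gcd(18, 138) = 6, gcd(20, 138) = 2, gcd(21, 138) = 3, gcd(22, 138) = 2, gcd(23, 138) = 23, gcd(24, 138) = 6, gcd(26, 138) = 2, gcd(27, 138) = 3, gcd(28, 138) = 2, gcd(30, 138) = 6, gcd(32, 138) = 2, gcd(33, 138) = 3, gcd(34, 138) = 2, gcd(36, 138) = 6, gcd(38, 138) = 2, gcd(39, 138) = 3, gcd(40, 138) = 2, gcd(42, 138) = 6, gcd(44, 138) = 2, gcd(45, 138) = 3, gcd(46, 138) = 46, gcd(48, 138) = 6, gcd(50, 138) = 2, gcd(51, 138) = 3, gcd(52, 138) = 2, gcd(54, 138) = 6, gcd(56, 138) = 2, gcd(57, 138) = 3, gcd(58, 138) = 2, gcd(60, 138) = 6, gcd(62, 138) = 2, gcd(63, 138) = 3, gcd(64, 138) = 2, gcd(66, 138) = 6, gcd(68, 138) = 2, gcd(69, 138) = 69, gcd(70, 138) = 2, gcd(72, 138) = 6, gcd(74, 138) = 2, gcd(75, 138) = 3, gcd(76, 138) = 2, gcd(78, 138) = 6, gcd(80, 138) = 2, gcd(81, 138) = 3, gcd(82, 138) = 2, gcd(84, 138) = 6, gcd(86, 138) = 2, gcd(87, 138) = 3, gcd(88, 138) = 2, gcd(90, 138) = 6, gcd(92, 138) = 46, gcd(93, 138) = 3, gcd(94, 138) = 2, gcd(96, 138) = 6, gcd(98, 138) = 2, gcd(99, 138) = 3, gcd(100, 138) = 2, gcd(102, 138) = 6, gcd(104, 138) = 2, gcd(105, 138) = 3, gcd(106, 138) = 2, gcd(108, 138) = 6, gcd(110, 138) = 2, gcd(111, 138) = 3, gcd(112, 138) = 2, gcd(114, 138) = 6, gcd(115, 138) = 23, gcd(116, 138) = 2, gcd(117, 138) = 3, gcd(118, 138) = 2, gcd(120, 138) = 6, gcd(122, 138) = 2, gcd(123, 138) = 3, gcd(124, 138) = 2, gcd(126, 138) = 6, gcd(128, 138) = 2, gcd(129, 138) = 3, gcd(130, 138) = 2, gcd(132, 138) = 6, gcd(134, 138) = 2, gcd(135, 138) = 3, gcd(136, 138) = 2.
All other a ∈ {1, ..., 137} have gcd(a, 138) = 1 and are units. So the nonzero zero-divisors are exactly the 93 values of a appearing in this scan.

Final answer: nonzero zero-divisors of Z/138Z = {2, 3, 4, 6, 8, 9, 10, 12, 14, 15, 16, 18, 20, 21, 22, 23, 24, 26, 27, 28, 30, 32, 33, 34, 36, 38, 39, 40, 42, 44, 45, 46, 48, 50, 51, 52, 54, 56, 57, 58, 60, 62, 63, 64, 66, 68, 69, 70, 72, 74, 75, 76, 78, 80, 81, 82, 84, 86, 87, 88, 90, 92, 93, 94, 96, 98, 99, 100, 102, 104, 105, 106, 108, 110, 111, 112, 114, 115, 116, 117, 118, 120, 122, 123, 124, 126, 128, 129, 130, 132, 134, 135, 136}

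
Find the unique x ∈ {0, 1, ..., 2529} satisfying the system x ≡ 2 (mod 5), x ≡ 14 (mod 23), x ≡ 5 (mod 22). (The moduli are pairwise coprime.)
x ≡ 2337 (mod 2530); the representative in [0, 2530) is 2337

The moduli 5, 23, 22 are pairwise coprime, so by the CRT there is a unique solution mod 5·23·22 = 2530.
Solve by successive substitution. Start with x ≡ 2 (mod 5).
  Combine with x ≡ 14 (mod 23): write x = 2 + 5·t and require 2 + 5·t ≡ 14 (mod 23), i.e. 5·t ≡ 14 − 2 ≡ 12 (mod 23). Since 5^(−1) ≡ 14 (mod 23), t ≡ 14·12 ≡ 7 (mod 23). So x ≡ 2 + 5·7 = 37 (mod 115).
  Combine with x ≡ 5 (mod 22): write x = 37 + 115·t and require 37 + 115·t ≡ 5 (mod 22), i.e. 115·t ≡ 5 − 37 ≡ 12 (mod 22). Since 115^(−1) ≡ 9 (mod 22) (115 ≡ 5 (mod 22)), t ≡ 9·12 ≡ 20 (mod 22). So x ≡ 37 + 115·20 = 2337 (mod 2530).
Unique solution in [0, 2530): x = 2337.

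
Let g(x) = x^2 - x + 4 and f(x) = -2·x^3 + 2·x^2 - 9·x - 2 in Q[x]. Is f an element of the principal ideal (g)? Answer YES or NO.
In Q[x] the ideal (g) consists of all multiples of g, so f ∈ (g) iff g | f, i.e. iff the remainder of f on division by g is 0. Divide f by g (g is monic, so eliminate the leading term of the running remainder at each step):
  leading term -2·x^3: subtract (-2·x)·g(x) = -2·x^3 + 2·x^2 - 8·x, leaving -x - 2
The remainder r(x) = -x - 2 ≠ 0 (and deg r < deg g), so g ∤ f, i.e. f ∉ (g).

Final answer: NO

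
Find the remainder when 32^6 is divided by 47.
34

Use repeated squaring. Binary(6) = 110. Walk through the bits of the exponent 6 left-to-right: at each bit after the leading one, square the running value, then multiply by 32 if the bit is 1 (always reducing mod 47):
  bit 1 = 1 (leading): start with 32.
  bit 2 = 1: square 32^2 = 1024 ≡ 37; bit is 1, so multiply 37·32 = 1184 ≡ 9 (mod 47).
  bit 3 = 0: square 9^2 = 81 ≡ 34 (mod 47).
Final value: 32^6 ≡ 34 (mod 47).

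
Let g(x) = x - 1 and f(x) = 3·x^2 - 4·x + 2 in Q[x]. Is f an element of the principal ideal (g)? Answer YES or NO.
In Q[x] the ideal (g) consists of all multiples of g, so f ∈ (g) iff g | f, i.e. iff the remainder of f on division by g is 0. Divide f by g (g is monic, so eliminate the leading term of the running remainder at each step):
  leading term 3·x^2: subtract (3·x)·g(x) = 3·x^2 - 3·x, leaving 2 - x
  leading term -x: subtract (-1)·g(x) = 1 - x, leaving 1
The remainder r(x) = 1 ≠ 0 (and deg r < deg g), so g ∤ f, i.e. f ∉ (g).

Final answer: NO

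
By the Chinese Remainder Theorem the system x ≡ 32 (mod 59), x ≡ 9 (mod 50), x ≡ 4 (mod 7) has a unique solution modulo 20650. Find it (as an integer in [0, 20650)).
The moduli 59, 50, 7 are pairwise coprime, so by the CRT there is a unique solution mod 59·50·7 = 20650.
Solve by successive substitution. Start with x ≡ 32 (mod 59).
  Combine with x ≡ 9 (mod 50): write x = 32 + 59·t and require 32 + 59·t ≡ 9 (mod 50), i.e. 59·t ≡ 9 − 32 ≡ 27 (mod 50). Since 59^(−1) ≡ 39 (mod 50) (59 ≡ 9 (mod 50)), t ≡ 39·27 ≡ 3 (mod 50). So x ≡ 32 + 59·3 = 209 (mod 2950).
  Combine with x ≡ 4 (mod 7): write x = 209 + 2950·t and require 209 + 2950·t ≡ 4 (mod 7), i.e. 2950·t ≡ 4 − 209 ≡ 5 (mod 7). Since 2950^(−1) ≡ 5 (mod 7) (2950 ≡ 3 (mod 7)), t ≡ 5·5 ≡ 4 (mod 7). So x ≡ 209 + 2950·4 = 12009 (mod 20650).
Unique solution in [0, 20650): x = 12009.

Final answer: x ≡ 12009 (mod 20650); the representative in [0, 20650) is 12009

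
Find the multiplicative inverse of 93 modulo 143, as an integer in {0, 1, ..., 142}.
Apply the extended Euclidean algorithm to (143, 93), tracking rows (r, s, t) with s·143 + t·93 = r. Each division r_prev = q·r_cur + r_new produces the new row as (previous row) − q·(current row):
  row A: (143, 1, 0)   [1·143 + 0·93 = 143]
  row B: (93, 0, 1)   [0·143 + 1·93 = 93]
  143 = 1·93 + 50   → row C = row A − 1·row B = (50, 1, −1)   [check: 1·143 − 1·93 = 50]
  93 = 1·50 + 43   → row D = row B − 1·row C = (43, −1, 2)   [check: −1·143 + 2·93 = 43]
  50 = 1·43 + 7   → row E = row C − 1·row D = (7, 2, −3)   [check: 2·143 − 3·93 = 7]
  43 = 6·7 + 1   → row F = row D − 6·row E = (1, −13, 20)   [check: −13·143 + 20·93 = 1]
  7 = 7·1 + 0   → remainder 0, stop. gcd = 1 (last nonzero row F).
The gcd is 1, so 93 is invertible mod 143. The last nonzero row gives −13·143 + 20·93 = 1, so t = 20. So 93^(−1) ≡ 20 (mod 143). Verify: 93 · 20 = 1860 ≡ 1 (mod 143). ✓

Final answer: 93^(−1) ≡ 20 (mod 143)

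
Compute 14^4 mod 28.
Use repeated squaring. Binary(4) = 100. Walk through the bits of the exponent 4 left-to-right: at each bit after the leading one, square the running value, then multiply by 14 if the bit is 1 (always reducing mod 28):
  bit 1 = 1 (leading): start with 14.
  bit 2 = 0: square 14^2 = 196 ≡ 0 (mod 28).
  bit 3 = 0: square 0^2 = 0 (mod 28).
Final value: 14^4 ≡ 0 (mod 28).

Final answer: 0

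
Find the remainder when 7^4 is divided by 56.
Use repeated squaring. Binary(4) = 100. Walk through the bits of the exponent 4 left-to-right: at each bit after the leading one, square the running value, then multiply by 7 if the bit is 1 (always reducing mod 56):
  bit 1 = 1 (leading): start with 7.
  bit 2 = 0: square 7^2 = 49 (mod 56).
  bit 3 = 0: square 49^2 = 2401 ≡ 49 (mod 56).
Final value: 7^4 ≡ 49 (mod 56).

Final answer: 49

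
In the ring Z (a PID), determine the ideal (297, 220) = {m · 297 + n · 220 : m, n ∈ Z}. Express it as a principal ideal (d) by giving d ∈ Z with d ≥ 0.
In the PID Z, (a, b) is generated by gcd(a, b). Compute gcd(297, 220) with the extended Euclidean algorithm, tracking rows (r, s, t) with s·297 + t·220 = r:
  row A: (297, 1, 0)   [1·297 + 0·220 = 297]
  row B: (220, 0, 1)   [0·297 + 1·220 = 220]
  297 = 1·220 + 77   → row C = row A − 1·row B = (77, 1, −1)   [check: 1·297 − 1·220 = 77]
  220 = 2·77 + 66   → row D = row B − 2·row C = (66, −2, 3)   [check: −2·297 + 3·220 = 66]
  77 = 1·66 + 11   → row E = row C − 1·row D = (11, 3, −4)   [check: 3·297 − 4·220 = 11]
  66 = 6·11 + 0   → remainder 0, stop. gcd = 11 (last nonzero row E).
So gcd(297, 220) = 11, with Bézout identity 3·297 − 4·220 = 11. Containment (⊇): the Bézout identity exhibits 11 as an element of (297, 220), giving (11) ⊆ (297, 220). Containment (⊆): since 11 | 297 and 11 | 220 (297 = 11·27, 220 = 11·20), every Z-linear combination of 297 and 220 is divisible by 11, so (297, 220) ⊆ (11). Therefore (297, 220) = (11), d = 11.

Final answer: (297, 220) = (11); d = 11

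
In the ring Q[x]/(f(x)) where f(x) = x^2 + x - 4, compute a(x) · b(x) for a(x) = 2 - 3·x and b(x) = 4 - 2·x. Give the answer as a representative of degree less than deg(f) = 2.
a · b ≡ 32 - 22·x (mod f(x))

First multiply in Q[x] without reducing: a · b = 6·x^2 - 16·x + 8. Now divide by f(x) = x^2 + x - 4, eliminating the leading term at each step:
  leading term 6·x^2: subtract (6)·f(x) = 6·x^2 + 6·x - 24, leaving 32 - 22·x
The degree is now < 2, so this is the remainder. Hence a · b ≡ 32 - 22·x in Q[x]/(f).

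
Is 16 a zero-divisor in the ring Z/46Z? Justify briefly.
YES

gcd(16, 46) = 2 > 1, so 16 is not a unit in Z/46Z. In Z/nZ every nonzero non-unit is a zero-divisor: explicitly, take b = 46/gcd = 23 ≠ 0 (mod 46); then 16·23 = 368 = 8·46, i.e. 16·23 ≡ 0 (mod 46). So 16 is a zero-divisor.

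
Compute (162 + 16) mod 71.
36

Reduce the summands first: 162 ≡ 20 (mod 71), so 162 + 16 ≡ 20 + 16 (mod 71). 20 + 16 = 36; 36 = 0·71 + 36, so (162 + 16) mod 71 = 36.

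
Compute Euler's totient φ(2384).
φ is multiplicative, with φ(p^e) = p^e − p^(e−1). Factorise 2384 = 2^4 · 149. Then
  φ(2384) = (2^4 − 2^3) · (149 − 1) = 8 · 148 = 1184.

Final answer: φ(2384) = 1184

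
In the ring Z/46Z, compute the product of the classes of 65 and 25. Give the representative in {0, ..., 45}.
15

Reduce the factors first: 65 ≡ 19 (mod 46), so 65 · 25 ≡ 19 · 25 (mod 46). 19 · 25 = 475. Dividing by 46: 475 = 10·46 + 15. So (65 · 25) mod 46 = 15.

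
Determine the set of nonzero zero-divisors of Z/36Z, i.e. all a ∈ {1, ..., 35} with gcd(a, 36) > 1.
nonzero zero-divisors of Z/36Z = {2, 3, 4, 6, 8, 9, 10, 12, 14, 15, 16, 18, 20, 21, 22, 24, 26, 27, 28, 30, 32, 33, 34}

An element a ∈ Z/36Z (with a ≠ 0) is a zero-divisor iff gcd(a, 36) > 1 (because a is a unit precisely when gcd(a, n) = 1, and in Z/nZ every nonzero, non-unit element is a zero-divisor). Scan a = 1, ..., 35 and keep those with gcd(a, 36) > 1:
  gcd(2, 36) = 2, gcd(3, 36) = 3, gcd(4, 36) = 4, gcd(6, 36) = 6, gcd(8, 36) = 4, gcd(9, 36) = 9, gcd(10, 36) = 2, gcd(12, 36) = 12, gcd(14, 36) = 2, gcd(15, 36) = 3, gcd(16, 36) = 4, gcd(18, 36) = 18, gcd(20, 36) = 4, gcd(21, 36) = 3, gcd(22, 36) = 2, gcd(24, 36) = 12, gcd(26, 36) = 2, gcd(27, 36) = 9, gcd(28, 36) = 4, gcd(30, 36) = 6, gcd(32, 36) = 4, gcd(33, 36) = 3, gcd(34, 36) = 2.
All other a ∈ {1, ..., 35} have gcd(a, 36) = 1 and are units. So the nonzero zero-divisors are exactly the 23 values of a appearing in this scan.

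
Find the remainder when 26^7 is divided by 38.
26

Use repeated squaring. Binary(7) = 111. Walk through the bits of the exponent 7 left-to-right: at each bit after the leading one, square the running value, then multiply by 26 if the bit is 1 (always reducing mod 38):
  bit 1 = 1 (leading): start with 26.
  bit 2 = 1: square 26^2 = 676 ≡ 30; bit is 1, so multiply 30·26 = 780 ≡ 20 (mod 38).
  bit 3 = 1: square 20^2 = 400 ≡ 20; bit is 1, so multiply 20·26 = 520 ≡ 26 (mod 38).
Final value: 26^7 ≡ 26 (mod 38).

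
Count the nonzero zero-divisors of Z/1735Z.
In Z/1735Z each nonzero element is either a unit (gcd with 1735 is 1) or a zero-divisor (gcd > 1). The number of units is φ(1735): factorise 1735 = 5 · 347, so φ(1735) = (5 − 1) · (347 − 1) = 4 · 346 = 1384. The nonzero elements number 1735 − 1 = 1734. Hence the nonzero zero-divisors number 1734 − 1384 = 350.

Final answer: Z/1735Z has 350 nonzero zero-divisors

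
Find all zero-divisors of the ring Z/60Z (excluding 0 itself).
nonzero zero-divisors of Z/60Z = {2, 3, 4, 5, 6, 8, 9, 10, 12, 14, 15, 16, 18, 20, 21, 22, 24, 25, 26, 27, 28, 30, 32, 33, 34, 35, 36, 38, 39, 40, 42, 44, 45, 46, 48, 50, 51, 52, 54, 55, 56, 57, 58}

An element a ∈ Z/60Z (with a ≠ 0) is a zero-divisor iff gcd(a, 60) > 1 (because a is a unit precisely when gcd(a, n) = 1, and in Z/nZ every nonzero, non-unit element is a zero-divisor). Scan a = 1, ..., 59 and keep those with gcd(a, 60) > 1:
  gcd(2, 60) = 2, gcd(3, 60) = 3, gcd(4, 60) = 4, gcd(5, 60) = 5, gcd(6, 60) = 6, gcd(8, 60) = 4, gcd(9, 60) = 3, gcd(10, 60) = 10, gcd(12, 60) = 12, gcd(14, 60) = 2, gcd(15, 60) = 15, gcd(16, 60) = 4, gcd(18, 60) = 6, gcd(20, 60) = 20, gcd(21, 60) = 3, gcd(22, 60) = 2, gcd(24, 60) = 12, gcd(25, 60) = 5, gcd(26, 60) = 2, gcd(27, 60) = 3, gcd(28, 60) = 4, gcd(30, 60) = 30, gcd(32, 60) = 4, gcd(33, 60) = 3, gcd(34, 60) = 2, gcd(35, 60) = 5, gcd(36, 60) = 12, gcd(38, 60) = 2, gcd(39, 60) = 3, gcd(40, 60) = 20, gcd(42, 60) = 6, gcd(44, 60) = 4, gcd(45, 60) = 15, gcd(46, 60) = 2, gcd(48, 60) = 12, gcd(50, 60) = 10, gcd(51, 60) = 3, gcd(52, 60) = 4, gcd(54, 60) = 6, gcd(55, 60) = 5, gcd(56, 60) = 4, gcd(57, 60) = 3, gcd(58, 60) = 2.
All other a ∈ {1, ..., 59} have gcd(a, 60) = 1 and are units. So the nonzero zero-divisors are exactly the 43 values of a appearing in this scan.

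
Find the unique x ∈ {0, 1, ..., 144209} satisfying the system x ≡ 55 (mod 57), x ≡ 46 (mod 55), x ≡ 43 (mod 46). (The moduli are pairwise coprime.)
x ≡ 129901 (mod 144210); the representative in [0, 144210) is 129901

The moduli 57, 55, 46 are pairwise coprime, so by the CRT there is a unique solution mod 57·55·46 = 144210.
Solve by successive substitution. Start with x ≡ 55 (mod 57).
  Combine with x ≡ 46 (mod 55): write x = 55 + 57·t and require 55 + 57·t ≡ 46 (mod 55), i.e. 57·t ≡ 46 − 55 ≡ 46 (mod 55). Since 57^(−1) ≡ 28 (mod 55) (57 ≡ 2 (mod 55)), t ≡ 28·46 ≡ 23 (mod 55). So x ≡ 55 + 57·23 = 1366 (mod 3135).
  Combine with x ≡ 43 (mod 46): write x = 1366 + 3135·t and require 1366 + 3135·t ≡ 43 (mod 46), i.e. 3135·t ≡ 43 − 1366 ≡ 11 (mod 46). Since 3135^(−1) ≡ 33 (mod 46) (3135 ≡ 7 (mod 46)), t ≡ 33·11 ≡ 41 (mod 46). So x ≡ 1366 + 3135·41 = 129901 (mod 144210).
Unique solution in [0, 144210): x = 129901.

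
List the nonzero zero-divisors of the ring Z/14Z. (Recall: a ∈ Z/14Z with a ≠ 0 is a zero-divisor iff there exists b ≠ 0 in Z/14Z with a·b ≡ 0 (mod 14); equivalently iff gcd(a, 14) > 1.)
An element a ∈ Z/14Z (with a ≠ 0) is a zero-divisor iff gcd(a, 14) > 1 (because a is a unit precisely when gcd(a, n) = 1, and in Z/nZ every nonzero, non-unit element is a zero-divisor). Scan a = 1, ..., 13 and keep those with gcd(a, 14) > 1:
  gcd(2, 14) = 2, gcd(4, 14) = 2, gcd(6, 14) = 2, gcd(7, 14) = 7, gcd(8, 14) = 2, gcd(10, 14) = 2, gcd(12, 14) = 2.
All other a ∈ {1, ..., 13} have gcd(a, 14) = 1 and are units. So the nonzero zero-divisors are exactly the 7 values of a appearing in this scan.

Final answer: nonzero zero-divisors of Z/14Z = {2, 4, 6, 7, 8, 10, 12}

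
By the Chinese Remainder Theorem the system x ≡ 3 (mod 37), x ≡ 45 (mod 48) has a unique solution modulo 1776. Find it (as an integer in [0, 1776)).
x ≡ 669 (mod 1776); the representative in [0, 1776) is 669

The moduli 37, 48 are pairwise coprime, so by the CRT there is a unique solution mod 37·48 = 1776.
Solve by successive substitution. Start with x ≡ 3 (mod 37).
  Combine with x ≡ 45 (mod 48): write x = 3 + 37·t and require 3 + 37·t ≡ 45 (mod 48), i.e. 37·t ≡ 45 − 3 ≡ 42 (mod 48). Since 37^(−1) ≡ 13 (mod 48), t ≡ 13·42 ≡ 18 (mod 48). So x ≡ 3 + 37·18 = 669 (mod 1776).
Unique solution in [0, 1776): x = 669.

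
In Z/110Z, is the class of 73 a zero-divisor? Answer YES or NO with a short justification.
gcd(73, 110) = 1, so 73 is a unit in Z/110Z (it has a multiplicative inverse). A unit cannot be a zero-divisor: if 73·b ≡ 0 then multiplying both sides by 73^(−1) gives b ≡ 0. So 73 is not a zero-divisor.

Final answer: NO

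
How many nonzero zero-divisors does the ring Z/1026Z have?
In Z/1026Z each nonzero element is either a unit (gcd with 1026 is 1) or a zero-divisor (gcd > 1). The number of units is φ(1026): factorise 1026 = 2 · 3^3 · 19, so φ(1026) = (2 − 1) · (3^3 − 3^2) · (19 − 1) = 1 · 18 · 18 = 324. The nonzero elements number 1026 − 1 = 1025. Hence the nonzero zero-divisors number 1025 − 324 = 701.

Final answer: Z/1026Z has 701 nonzero zero-divisors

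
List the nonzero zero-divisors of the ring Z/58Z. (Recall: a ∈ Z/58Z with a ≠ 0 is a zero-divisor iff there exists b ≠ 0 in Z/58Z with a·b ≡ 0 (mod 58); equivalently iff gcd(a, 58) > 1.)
An element a ∈ Z/58Z (with a ≠ 0) is a zero-divisor iff gcd(a, 58) > 1 (because a is a unit precisely when gcd(a, n) = 1, and in Z/nZ every nonzero, non-unit element is a zero-divisor). Scan a = 1, ..., 57 and keep those with gcd(a, 58) > 1:
  gcd(2, 58) = 2, gcd(4, 58) = 2, gcd(6, 58) = 2, gcd(8, 58) = 2, gcd(10, 58) = 2, gcd(12, 58) = 2, gcd(14, 58) = 2, gcd(16, 58) = 2, gcd(18, 58) = 2, gcd(20, 58) = 2, gcd(22, 58) = 2, gcd(24, 58) = 2, gcd(26, 58) = 2, gcd(28, 58) = 2, gcd(29, 58) = 29, gcd(30, 58) = 2, gcd(32, 58) = 2, gcd(34, 58) = 2, gcd(36, 58) = 2, gcd(38, 58) = 2, gcd(40, 58) = 2, gcd(42, 58) = 2, gcd(44, 58) = 2, gcd(46, 58) = 2, gcd(48, 58) = 2, gcd(50, 58) = 2, gcd(52, 58) = 2, gcd(54, 58) = 2, gcd(56, 58) = 2.
All other a ∈ {1, ..., 57} have gcd(a, 58) = 1 and are units. So the nonzero zero-divisors are exactly the 29 values of a appearing in this scan.

Final answer: nonzero zero-divisors of Z/58Z = {2, 4, 6, 8, 10, 12, 14, 16, 18, 20, 22, 24, 26, 28, 29, 30, 32, 34, 36, 38, 40, 42, 44, 46, 48, 50, 52, 54, 56}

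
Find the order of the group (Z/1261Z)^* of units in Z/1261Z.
|(Z/1261Z)^*| = 1152

(Z/1261Z)^* consists of the classes a with gcd(a, 1261) = 1, so its order is φ(1261). φ is multiplicative, with φ(p^e) = p^e − p^(e−1). Factorise 1261 = 13 · 97. Then
  φ(1261) = (13 − 1) · (97 − 1) = 12 · 96 = 1152.
Thus |(Z/1261Z)^*| = 1152.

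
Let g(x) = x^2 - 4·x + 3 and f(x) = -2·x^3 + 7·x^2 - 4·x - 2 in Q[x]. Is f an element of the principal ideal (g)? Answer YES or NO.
NO

In Q[x] the ideal (g) consists of all multiples of g, so f ∈ (g) iff g | f, i.e. iff the remainder of f on division by g is 0. Divide f by g (g is monic, so eliminate the leading term of the running remainder at each step):
  leading term -2·x^3: subtract (-2·x)·g(x) = -2·x^3 + 8·x^2 - 6·x, leaving -x^2 + 2·x - 2
  leading term -x^2: subtract (-1)·g(x) = -x^2 + 4·x - 3, leaving 1 - 2·x
The remainder r(x) = 1 - 2·x ≠ 0 (and deg r < deg g), so g ∤ f, i.e. f ∉ (g).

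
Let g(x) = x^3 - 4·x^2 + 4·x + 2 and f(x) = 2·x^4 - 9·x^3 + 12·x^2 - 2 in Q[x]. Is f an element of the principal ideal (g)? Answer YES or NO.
YES

In Q[x] the ideal (g) consists of all multiples of g, so f ∈ (g) iff g | f, i.e. iff the remainder of f on division by g is 0. Divide f by g (g is monic, so eliminate the leading term of the running remainder at each step):
  leading term 2·x^4: subtract (2·x)·g(x) = 2·x^4 - 8·x^3 + 8·x^2 + 4·x, leaving -x^3 + 4·x^2 - 4·x - 2
  leading term -x^3: subtract (-1)·g(x) = -x^3 + 4·x^2 - 4·x - 2, leaving 0
The remainder is 0, so f(x) = g(x) · h(x) with h(x) = 2·x - 1. Hence g | f, i.e. f ∈ (g).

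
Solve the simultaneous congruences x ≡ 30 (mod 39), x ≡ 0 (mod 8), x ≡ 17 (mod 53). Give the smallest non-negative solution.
x ≡ 15864 (mod 16536); the representative in [0, 16536) is 15864

The moduli 39, 8, 53 are pairwise coprime, so by the CRT there is a unique solution mod 39·8·53 = 16536.
Solve by successive substitution. Start with x ≡ 30 (mod 39).
  Combine with x ≡ 0 (mod 8): write x = 30 + 39·t and require 30 + 39·t ≡ 0 (mod 8), i.e. 39·t ≡ 0 − 30 ≡ 2 (mod 8). Since 39^(−1) ≡ 7 (mod 8) (39 ≡ 7 (mod 8)), t ≡ 7·2 ≡ 6 (mod 8). So x ≡ 30 + 39·6 = 264 (mod 312).
  Combine with x ≡ 17 (mod 53): write x = 264 + 312·t and require 264 + 312·t ≡ 17 (mod 53), i.e. 312·t ≡ 17 − 264 ≡ 18 (mod 53). Since 312^(−1) ≡ 44 (mod 53) (312 ≡ 47 (mod 53)), t ≡ 44·18 ≡ 50 (mod 53). So x ≡ 264 + 312·50 = 15864 (mod 16536).
Unique solution in [0, 16536): x = 15864.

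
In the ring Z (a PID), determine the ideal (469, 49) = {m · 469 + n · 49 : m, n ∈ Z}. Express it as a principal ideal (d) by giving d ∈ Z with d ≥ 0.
(469, 49) = (7); d = 7

In the PID Z, (a, b) is generated by gcd(a, b). Compute gcd(469, 49) with the extended Euclidean algorithm, tracking rows (r, s, t) with s·469 + t·49 = r:
  row A: (469, 1, 0)   [1·469 + 0·49 = 469]
  row B: (49, 0, 1)   [0·469 + 1·49 = 49]
  469 = 9·49 + 28   → row C = row A − 9·row B = (28, 1, −9)   [check: 1·469 − 9·49 = 28]
  49 = 1·28 + 21   → row D = row B − 1·row C = (21, −1, 10)   [check: −1·469 + 10·49 = 21]
  28 = 1·21 + 7   → row E = row C − 1·row D = (7, 2, −19)   [check: 2·469 − 19·49 = 7]
  21 = 3·7 + 0   → remainder 0, stop. gcd = 7 (last nonzero row E).
So gcd(469, 49) = 7, with Bézout identity 2·469 − 19·49 = 7. Containment (⊇): the Bézout identity exhibits 7 as an element of (469, 49), giving (7) ⊆ (469, 49). Containment (⊆): since 7 | 469 and 7 | 49 (469 = 7·67, 49 = 7·7), every Z-linear combination of 469 and 49 is divisible by 7, so (469, 49) ⊆ (7). Therefore (469, 49) = (7), d = 7.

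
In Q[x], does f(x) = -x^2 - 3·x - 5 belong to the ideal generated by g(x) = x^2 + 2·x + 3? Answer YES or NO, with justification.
In Q[x] the ideal (g) consists of all multiples of g, so f ∈ (g) iff g | f, i.e. iff the remainder of f on division by g is 0. Divide f by g (g is monic, so eliminate the leading term of the running remainder at each step):
  leading term -x^2: subtract (-1)·g(x) = -x^2 - 2·x - 3, leaving -x - 2
The remainder r(x) = -x - 2 ≠ 0 (and deg r < deg g), so g ∤ f, i.e. f ∉ (g).

Final answer: NO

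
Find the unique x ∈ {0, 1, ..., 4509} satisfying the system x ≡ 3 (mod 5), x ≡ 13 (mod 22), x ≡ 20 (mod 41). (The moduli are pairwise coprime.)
The moduli 5, 22, 41 are pairwise coprime, so by the CRT there is a unique solution mod 5·22·41 = 4510.
Solve by successive substitution. Start with x ≡ 3 (mod 5).
  Combine with x ≡ 13 (mod 22): write x = 3 + 5·t and require 3 + 5·t ≡ 13 (mod 22), i.e. 5·t ≡ 13 − 3 ≡ 10 (mod 22). Since 5^(−1) ≡ 9 (mod 22), t ≡ 9·10 ≡ 2 (mod 22). So x ≡ 3 + 5·2 = 13 (mod 110).
  Combine with x ≡ 20 (mod 41): write x = 13 + 110·t and require 13 + 110·t ≡ 20 (mod 41), i.e. 110·t ≡ 20 − 13 ≡ 7 (mod 41). Since 110^(−1) ≡ 22 (mod 41) (110 ≡ 28 (mod 41)), t ≡ 22·7 ≡ 31 (mod 41). So x ≡ 13 + 110·31 = 3423 (mod 4510).
Unique solution in [0, 4510): x = 3423.

Final answer: x ≡ 3423 (mod 4510); the representative in [0, 4510) is 3423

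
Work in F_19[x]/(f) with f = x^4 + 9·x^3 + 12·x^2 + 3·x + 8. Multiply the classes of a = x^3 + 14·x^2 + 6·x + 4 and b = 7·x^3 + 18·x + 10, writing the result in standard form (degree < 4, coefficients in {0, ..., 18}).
Multiply as integer polynomials: a · b = 7·x^6 + 98·x^5 + 60·x^4 + 290·x^3 + 248·x^2 + 132·x + 40. Reducing coefficients mod 19: a · b ≡ 7·x^6 + 3·x^5 + 3·x^4 + 5·x^3 + x^2 + 18·x + 2. Now divide by f(x) = x^4 + 9·x^3 + 12·x^2 + 3·x + 8 in F_19[x], eliminating the leading term at each step:
  leading term 7·x^6: subtract (7·x^2)·f(x) = 7·x^6 + 6·x^5 + 8·x^4 + 2·x^3 + 18·x^2, leaving 16·x^5 + 14·x^4 + 3·x^3 + 2·x^2 + 18·x + 2 (coefficients mod 19)
  leading term 16·x^5: subtract (16·x)·f(x) = 16·x^5 + 11·x^4 + 2·x^3 + 10·x^2 + 14·x, leaving 3·x^4 + x^3 + 11·x^2 + 4·x + 2 (coefficients mod 19)
  leading term 3·x^4: subtract (3)·f(x) = 3·x^4 + 8·x^3 + 17·x^2 + 9·x + 5, leaving 12·x^3 + 13·x^2 + 14·x + 16 (coefficients mod 19)
The degree is now < 4, so this is the remainder. Hence a · b ≡ 12·x^3 + 13·x^2 + 14·x + 16 in F_19[x]/(f).

Final answer: a · b ≡ 12·x^3 + 13·x^2 + 14·x + 16 (mod f(x))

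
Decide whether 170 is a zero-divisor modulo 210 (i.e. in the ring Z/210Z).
YES

gcd(170, 210) = 10 > 1, so 170 is not a unit in Z/210Z. In Z/nZ every nonzero non-unit is a zero-divisor: explicitly, take b = 210/gcd = 21 ≠ 0 (mod 210); then 170·21 = 3570 = 17·210, i.e. 170·21 ≡ 0 (mod 210). So 170 is a zero-divisor.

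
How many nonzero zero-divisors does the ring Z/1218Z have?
In Z/1218Z each nonzero element is either a unit (gcd with 1218 is 1) or a zero-divisor (gcd > 1). The number of units is φ(1218): factorise 1218 = 2 · 3 · 7 · 29, so φ(1218) = (2 − 1) · (3 − 1) · (7 − 1) · (29 − 1) = 1 · 2 · 6 · 28 = 336. The nonzero elements number 1218 − 1 = 1217. Hence the nonzero zero-divisors number 1217 − 336 = 881.

Final answer: Z/1218Z has 881 nonzero zero-divisors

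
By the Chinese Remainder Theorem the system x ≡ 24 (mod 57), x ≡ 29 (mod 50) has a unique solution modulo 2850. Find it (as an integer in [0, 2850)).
The moduli 57, 50 are pairwise coprime, so by the CRT there is a unique solution mod 57·50 = 2850.
Solve by successive substitution. Start with x ≡ 24 (mod 57).
  Combine with x ≡ 29 (mod 50): write x = 24 + 57·t and require 24 + 57·t ≡ 29 (mod 50), i.e. 57·t ≡ 29 − 24 ≡ 5 (mod 50). Since 57^(−1) ≡ 43 (mod 50) (57 ≡ 7 (mod 50)), t ≡ 43·5 ≡ 15 (mod 50). So x ≡ 24 + 57·15 = 879 (mod 2850).
Unique solution in [0, 2850): x = 879.

Final answer: x ≡ 879 (mod 2850); the representative in [0, 2850) is 879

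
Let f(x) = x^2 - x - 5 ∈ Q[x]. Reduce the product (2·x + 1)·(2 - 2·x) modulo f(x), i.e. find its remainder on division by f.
a · b ≡ -2·x - 18 (mod f(x))

First multiply in Q[x] without reducing: a · b = -4·x^2 + 2·x + 2. Now divide by f(x) = x^2 - x - 5, eliminating the leading term at each step:
  leading term -4·x^2: subtract (-4)·f(x) = -4·x^2 + 4·x + 20, leaving -2·x - 18
The degree is now < 2, so this is the remainder. Hence a · b ≡ -2·x - 18 in Q[x]/(f).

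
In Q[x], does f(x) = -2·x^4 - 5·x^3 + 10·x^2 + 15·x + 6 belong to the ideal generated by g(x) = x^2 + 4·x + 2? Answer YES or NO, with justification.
NO

In Q[x] the ideal (g) consists of all multiples of g, so f ∈ (g) iff g | f, i.e. iff the remainder of f on division by g is 0. Divide f by g (g is monic, so eliminate the leading term of the running remainder at each step):
  leading term -2·x^4: subtract (-2·x^2)·g(x) = -2·x^4 - 8·x^3 - 4·x^2, leaving 3·x^3 + 14·x^2 + 15·x + 6
  leading term 3·x^3: subtract (3·x)·g(x) = 3·x^3 + 12·x^2 + 6·x, leaving 2·x^2 + 9·x + 6
  leading term 2·x^2: subtract (2)·g(x) = 2·x^2 + 8·x + 4, leaving x + 2
The remainder r(x) = x + 2 ≠ 0 (and deg r < deg g), so g ∤ f, i.e. f ∉ (g).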